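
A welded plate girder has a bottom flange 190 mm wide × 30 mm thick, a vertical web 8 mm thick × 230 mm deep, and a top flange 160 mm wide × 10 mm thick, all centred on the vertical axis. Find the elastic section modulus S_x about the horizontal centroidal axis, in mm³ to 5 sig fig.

S_x ≈ 5.1304 × 10⁵ mm³

Break the section into simple shapes (no overlaps), measuring from the bottom-left corner of the bounding box.
Bottom plate: 190 × 30, A = 5 700 mm², y = 15 mm, Ī = 427 500 mm⁴.
Web plate: 8 × 230, A = 1 840 mm², y = 145 mm, Ī = 8 111 333 mm⁴.
Top plate: 160 × 10, A = 1 600 mm², y = 265 mm, Ī = 13333.33 mm⁴.
Centroid: ȳ = ΣA·y / ΣA = 84.93435 mm.
Transfer each piece to the horizontal centroidal axis using Ī + A·d² with d = y − 84.93435:
  bottom plate: d = -69.93435 mm → contributes +28 305 139 mm⁴
  web plate: d = 60.06565 mm → contributes +14 749 836 mm⁴
  top plate: d = 180.0656 mm → contributes +51 891 152 mm⁴
Total I = 94 946 127 mm⁴.
Extreme fibre distance c = 185.0656 mm; S = I/c = 513040.3 mm³.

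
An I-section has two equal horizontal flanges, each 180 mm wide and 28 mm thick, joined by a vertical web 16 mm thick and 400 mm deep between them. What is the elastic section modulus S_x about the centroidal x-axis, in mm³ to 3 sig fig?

Split into non-overlapping primitives; take the origin at the lower-left of the bounding box.
Bottom flange: 180 × 28, A = 5 040 mm², y = 14 mm, Ī = 329 280 mm⁴.
Web: 16 × 400, A = 6 400 mm², y = 228 mm, Ī = 85 333 333 mm⁴.
Top flange: 180 × 28, A = 5 040 mm², y = 442 mm, Ī = 329 280 mm⁴.
By symmetry the centroid is at mid-height, ȳ = 228 mm.
Transfer each piece to the centroidal x-axis using Ī + A·d² with d = y − 228:
  bottom flange: d = -214 mm → contributes +231 141 120 mm⁴
  web: d = 0 mm → contributes +85 333 333 mm⁴
  top flange: d = 214 mm → contributes +231 141 120 mm⁴
Total I = 547 615 573 mm⁴.
Extreme fibre distance c = 228 mm; S = I/c = 2 401 823 mm³.

S_x ≈ 2.40 × 10⁶ mm³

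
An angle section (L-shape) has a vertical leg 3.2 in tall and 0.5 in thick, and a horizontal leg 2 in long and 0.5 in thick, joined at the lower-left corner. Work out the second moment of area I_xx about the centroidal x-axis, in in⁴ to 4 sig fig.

I_xx ≈ 2.312 in⁴

Decompose the section into non-overlapping parts with the origin at the bottom-left of its bounding rectangle.
Vertical leg: 0.5 × 3.2, A = 1.6 in², y = 1.6 in, Ī = 1.36533 in⁴.
Horizontal leg (remainder): 1.5 × 0.5, A = 0.75 in², y = 0.25 in, Ī = 0.015625 in⁴.
Centroid: ȳ = ΣA·y / ΣA = 1.16915 in.
Transfer each piece to the centroidal x-axis using Ī + A·d² with d = y − 1.16915:
  vertical leg: d = 0.430851 in → contributes +1.66235 in⁴
  horizontal leg (remainder): d = -0.919149 in → contributes +0.649251 in⁴
Total I = 2.3116 in⁴.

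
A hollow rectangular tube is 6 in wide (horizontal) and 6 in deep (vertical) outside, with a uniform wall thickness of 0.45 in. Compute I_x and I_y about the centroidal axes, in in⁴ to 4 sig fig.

I_x ≈ 51.62 in⁴, I_y ≈ 51.62 in⁴

Decompose the section into non-overlapping parts with the origin at the bottom-left of its bounding rectangle.
Outer rectangle: 6 × 6, A = 36 in², y = 3 in, Ī = 108 in⁴.
Inner void (subtracted): 5.1 × 5.1, A = 26.01 in², y = 3 in, Ī = 56.3767 in⁴.
By symmetry the centroid is at mid-height, ȳ = 3 in.
All pieces are centred on the centroidal x-axis, so I = ΣĪ (holes subtracted) = 51.6233 in⁴.
Repeating about the centroidal y-axis gives I_y = 51.6233 in⁴.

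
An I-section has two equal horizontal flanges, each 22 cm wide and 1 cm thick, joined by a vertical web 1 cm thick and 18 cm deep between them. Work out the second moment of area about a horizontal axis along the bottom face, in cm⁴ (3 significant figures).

Treat the section as a set of non-overlapping primitives; coordinates are from the bounding-box lower-left.
Bottom flange: 22 × 1, A = 22 cm², y = 0.5 cm, Ī = 1.8333 cm⁴.
Web: 1 × 18, A = 18 cm², y = 10 cm, Ī = 486 cm⁴.
Top flange: 22 × 1, A = 22 cm², y = 19.5 cm, Ī = 1.8333 cm⁴.
Transfer each piece to the base of the section using Ī + A·d² with d = y − 0:
  bottom flange: d = 0.5 cm → contributes +7.3333 cm⁴
  web: d = 10 cm → contributes +2 286 cm⁴
  top flange: d = 19.5 cm → contributes +8367.3 cm⁴
Total I = 10 661 cm⁴.

I_base ≈ 1.07 × 10⁴ cm⁴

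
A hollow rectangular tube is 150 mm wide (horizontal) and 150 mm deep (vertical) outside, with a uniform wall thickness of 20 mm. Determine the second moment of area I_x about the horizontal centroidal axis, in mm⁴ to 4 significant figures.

Treat the section as a set of non-overlapping primitives; coordinates are from the bounding-box lower-left.
Outer rectangle: 150 × 150, A = 22 500 mm², y = 75 mm, Ī = 42 187 500 mm⁴.
Inner void (subtracted): 110 × 110, A = 12 100 mm², y = 75 mm, Ī = 12 200 833 mm⁴.
By symmetry the centroid is at mid-height, ȳ = 75 mm.
All pieces are centred on the horizontal centroidal axis, so I = ΣĪ (holes subtracted) = 29 986 667 mm⁴.

I_x ≈ 2.999 × 10⁷ mm⁴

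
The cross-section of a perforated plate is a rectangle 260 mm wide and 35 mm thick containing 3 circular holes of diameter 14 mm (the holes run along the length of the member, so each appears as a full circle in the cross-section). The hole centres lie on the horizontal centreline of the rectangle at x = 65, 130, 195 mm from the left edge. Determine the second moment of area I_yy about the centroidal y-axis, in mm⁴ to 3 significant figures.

I_yy ≈ 5.00 × 10⁷ mm⁴

Split into non-overlapping primitives; take the origin at the lower-left of the bounding box.
Plate: 260 × 35, A = 9 100 mm², x = 130 mm, Ī = 51 263 333 mm⁴.
Hole 1 (subtracted): ⌀14, A = 153.94 mm², x = 65 mm, Ī = 1885.7 mm⁴.
Hole 2 (subtracted): ⌀14, A = 153.94 mm², x = 130 mm, Ī = 1885.7 mm⁴.
Hole 3 (subtracted): ⌀14, A = 153.94 mm², x = 195 mm, Ī = 1885.7 mm⁴.
By symmetry the centroid is at mid-width, x̄ = 130 mm.
Transfer each piece to the centroidal y-axis using Ī + A·d² with d = x − 130:
  plate: d = 0 mm → contributes +51 263 333 mm⁴
  hole 1: d = -65 mm → contributes −652 274 mm⁴
  hole 2: d = 0 mm → contributes −1885.7 mm⁴
  hole 3: d = 65 mm → contributes −652 274 mm⁴
Total I = 49 956 900 mm⁴.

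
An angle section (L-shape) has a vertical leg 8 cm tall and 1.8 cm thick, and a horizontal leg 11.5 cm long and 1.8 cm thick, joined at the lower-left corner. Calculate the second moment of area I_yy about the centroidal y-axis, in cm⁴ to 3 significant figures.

Decompose the section into non-overlapping parts with the origin at the bottom-left of its bounding rectangle.
Vertical leg: 1.8 × 8, A = 14.4 cm², x = 0.9 cm, Ī = 3.888 cm⁴.
Horizontal leg (remainder): 9.7 × 1.8, A = 17.46 cm², x = 6.65 cm, Ī = 136.9 cm⁴.
Centroid: x̄ = ΣA·x / ΣA = 4.0511 cm.
Transfer each piece to the centroidal y-axis using Ī + A·d² with d = x − 4.0511:
  vertical leg: d = -3.1511 cm → contributes +146.87 cm⁴
  horizontal leg (remainder): d = 2.5989 cm → contributes +254.83 cm⁴
Total I = 401.7 cm⁴.

I_yy ≈ 402 cm⁴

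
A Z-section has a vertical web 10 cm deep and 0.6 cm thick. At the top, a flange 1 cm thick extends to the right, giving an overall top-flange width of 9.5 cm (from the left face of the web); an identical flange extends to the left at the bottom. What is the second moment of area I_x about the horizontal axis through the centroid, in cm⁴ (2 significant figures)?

I_x ≈ 410 cm⁴

Decompose the section into non-overlapping parts with the origin at the bottom-left of its bounding rectangle.
Web: 0.6 × 10, A = 6 cm², y = 5 cm, Ī = 50 cm⁴.
Top flange (beyond web): 8.9 × 1, A = 8.9 cm², y = 9.5 cm, Ī = 0.7417 cm⁴.
Bottom flange (beyond web): 8.9 × 1, A = 8.9 cm², y = 0.5 cm, Ī = 0.7417 cm⁴.
Centroid: ȳ = ΣA·y / ΣA = 5 cm.
Transfer each piece to the horizontal axis through the centroid using Ī + A·d² with d = y − 5:
  web: d = 0 cm → contributes +50 cm⁴
  top flange (beyond web): d = 4.5 cm → contributes +181 cm⁴
  bottom flange (beyond web): d = -4.5 cm → contributes +181 cm⁴
Total I = 411.9 cm⁴.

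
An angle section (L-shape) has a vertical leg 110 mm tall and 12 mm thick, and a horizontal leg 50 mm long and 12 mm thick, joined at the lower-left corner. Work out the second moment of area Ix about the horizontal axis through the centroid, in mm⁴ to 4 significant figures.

Ix ≈ 2.150 × 10⁶ mm⁴

Break the section into simple shapes (no overlaps), measuring from the bottom-left corner of the bounding box.
Vertical leg: 12 × 110, A = 1 320 mm², y = 55 mm, Ī = 1 331 000 mm⁴.
Horizontal leg (remainder): 38 × 12, A = 456 mm², y = 6 mm, Ī = 5 472 mm⁴.
Centroid: ȳ = ΣA·y / ΣA = 42.4189 mm.
Transfer each piece to the horizontal axis through the centroid using Ī + A·d² with d = y − 42.4189:
  vertical leg: d = 12.5811 mm → contributes +1 539 934 mm⁴
  horizontal leg (remainder): d = -36.4189 mm → contributes +610 282 mm⁴
Total I = 2 150 216 mm⁴.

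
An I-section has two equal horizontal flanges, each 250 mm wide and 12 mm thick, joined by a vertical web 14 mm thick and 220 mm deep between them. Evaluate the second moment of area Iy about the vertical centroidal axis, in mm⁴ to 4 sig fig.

Iy ≈ 3.130 × 10⁷ mm⁴

Split into non-overlapping primitives; take the origin at the lower-left of the bounding box.
Bottom flange: 250 × 12, A = 3 000 mm², x = 125 mm, Ī = 15 625 000 mm⁴.
Web: 14 × 220, A = 3 080 mm², x = 125 mm, Ī = 50306.7 mm⁴.
Top flange: 250 × 12, A = 3 000 mm², x = 125 mm, Ī = 15 625 000 mm⁴.
By symmetry the centroid is at mid-width, x̄ = 125 mm.
All pieces are centred on the vertical centroidal axis, so I = ΣĪ = 31 300 307 mm⁴.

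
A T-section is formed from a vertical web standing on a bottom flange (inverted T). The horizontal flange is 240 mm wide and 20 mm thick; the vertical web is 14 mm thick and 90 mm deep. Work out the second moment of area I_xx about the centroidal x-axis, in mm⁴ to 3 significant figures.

Decompose the section into non-overlapping parts with the origin at the bottom-left of its bounding rectangle.
Flange: 240 × 20, A = 4 800 mm², y = 10 mm, Ī = 160 000 mm⁴.
Web: 14 × 90, A = 1 260 mm², y = 65 mm, Ī = 850 500 mm⁴.
Centroid: ȳ = ΣA·y / ΣA = 21.436 mm.
Transfer each piece to the centroidal x-axis using Ī + A·d² with d = y − 21.436:
  flange: d = -11.436 mm → contributes +787 715 mm⁴
  web: d = 43.564 mm → contributes +3 241 795 mm⁴
Total I = 4 029 510 mm⁴.

I_xx ≈ 4.03 × 10⁶ mm⁴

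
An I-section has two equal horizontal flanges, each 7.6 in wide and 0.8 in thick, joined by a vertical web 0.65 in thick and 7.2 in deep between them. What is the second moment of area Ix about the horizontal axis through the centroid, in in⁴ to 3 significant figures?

Ix ≈ 215 in⁴

Break the section into simple shapes (no overlaps), measuring from the bottom-left corner of the bounding box.
Bottom flange: 7.6 × 0.8, A = 6.08 in², y = 0.4 in, Ī = 0.32427 in⁴.
Web: 0.65 × 7.2, A = 4.68 in², y = 4.4 in, Ī = 20.218 in⁴.
Top flange: 7.6 × 0.8, A = 6.08 in², y = 8.4 in, Ī = 0.32427 in⁴.
By symmetry the centroid is at mid-height, ȳ = 4.4 in.
Transfer each piece to the horizontal axis through the centroid using Ī + A·d² with d = y − 4.4:
  bottom flange: d = -4 in → contributes +97.604 in⁴
  web: d = 0 in → contributes +20.218 in⁴
  top flange: d = 4 in → contributes +97.604 in⁴
Total I = 215.43 in⁴.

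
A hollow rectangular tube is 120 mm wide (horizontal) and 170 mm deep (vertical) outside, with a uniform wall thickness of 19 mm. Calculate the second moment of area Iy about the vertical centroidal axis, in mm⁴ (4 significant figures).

Iy ≈ 1.841 × 10⁷ mm⁴

Break the section into simple shapes (no overlaps), measuring from the bottom-left corner of the bounding box.
Outer rectangle: 120 × 170, A = 20 400 mm², x = 60 mm, Ī = 24 480 000 mm⁴.
Inner void (subtracted): 82 × 132, A = 10 824 mm², x = 60 mm, Ī = 6 065 048 mm⁴.
By symmetry the centroid is at mid-width, x̄ = 60 mm.
All pieces are centred on the vertical centroidal axis, so I = ΣĪ (holes subtracted) = 18 414 952 mm⁴.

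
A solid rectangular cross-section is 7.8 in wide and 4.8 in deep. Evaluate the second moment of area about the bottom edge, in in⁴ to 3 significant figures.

I_base ≈ 288 in⁴

The section: 7.8 × 4.8, A = 37.44 in², y = 2.4 in, Ī = 71.885 in⁴.
Transfer it to a horizontal axis along the bottom face using Ī + A·d² with d = y − 0:
  the section: d = 2.4 in → contributes +287.54 in⁴
Total I = 287.54 in⁴.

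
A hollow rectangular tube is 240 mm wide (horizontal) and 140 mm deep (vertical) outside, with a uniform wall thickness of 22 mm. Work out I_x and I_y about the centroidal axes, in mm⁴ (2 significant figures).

I_x ≈ 4.0 × 10⁷ mm⁴, I_y ≈ 1.0 × 10⁸ mm⁴

Split into non-overlapping primitives; take the origin at the lower-left of the bounding box.
Outer rectangle: 240 × 140, A = 33 600 mm², y = 70 mm, Ī = 54 880 000 mm⁴.
Inner void (subtracted): 196 × 96, A = 18 816 mm², y = 70 mm, Ī = 14 450 688 mm⁴.
By symmetry the centroid is at mid-height, ȳ = 70 mm.
All pieces are centred on the centroidal x-axis, so I = ΣĪ (holes subtracted) = 40 429 312 mm⁴.
Repeating about the centroidal y-axis gives I_y = 101 043 712 mm⁴.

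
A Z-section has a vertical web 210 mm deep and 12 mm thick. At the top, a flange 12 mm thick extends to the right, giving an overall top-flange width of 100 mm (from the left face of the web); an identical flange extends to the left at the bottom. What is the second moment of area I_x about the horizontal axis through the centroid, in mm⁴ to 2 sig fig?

Treat the section as a set of non-overlapping primitives; coordinates are from the bounding-box lower-left.
Web: 12 × 210, A = 2 520 mm², y = 105 mm, Ī = 9 261 000 mm⁴.
Top flange (beyond web): 88 × 12, A = 1 056 mm², y = 204 mm, Ī = 12 672 mm⁴.
Bottom flange (beyond web): 88 × 12, A = 1 056 mm², y = 6 mm, Ī = 12 672 mm⁴.
Centroid: ȳ = ΣA·y / ΣA = 105 mm.
Transfer each piece to the horizontal axis through the centroid using Ī + A·d² with d = y − 105:
  web: d = 0 mm → contributes +9 261 000 mm⁴
  top flange (beyond web): d = 99 mm → contributes +10 362 528 mm⁴
  bottom flange (beyond web): d = -99 mm → contributes +10 362 528 mm⁴
Total I = 29 986 056 mm⁴.

I_x ≈ 3.0 × 10⁷ mm⁴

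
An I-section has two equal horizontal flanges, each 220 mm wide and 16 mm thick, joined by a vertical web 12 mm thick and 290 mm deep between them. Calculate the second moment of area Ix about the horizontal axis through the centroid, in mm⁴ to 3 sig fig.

Break the section into simple shapes (no overlaps), measuring from the bottom-left corner of the bounding box.
Bottom flange: 220 × 16, A = 3 520 mm², y = 8 mm, Ī = 75 093 mm⁴.
Web: 12 × 290, A = 3 480 mm², y = 161 mm, Ī = 24 389 000 mm⁴.
Top flange: 220 × 16, A = 3 520 mm², y = 314 mm, Ī = 75 093 mm⁴.
By symmetry the centroid is at mid-height, ȳ = 161 mm.
Transfer each piece to the horizontal axis through the centroid using Ī + A·d² with d = y − 161:
  bottom flange: d = -153 mm → contributes +82 474 773 mm⁴
  web: d = 0 mm → contributes +24 389 000 mm⁴
  top flange: d = 153 mm → contributes +82 474 773 mm⁴
Total I = 189 338 547 mm⁴.

Ix ≈ 1.89 × 10⁸ mm⁴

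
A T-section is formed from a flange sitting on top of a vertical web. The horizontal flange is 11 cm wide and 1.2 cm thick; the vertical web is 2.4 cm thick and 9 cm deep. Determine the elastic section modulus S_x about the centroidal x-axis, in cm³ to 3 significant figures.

Decompose the section into non-overlapping parts with the origin at the bottom-left of its bounding rectangle.
Flange: 11 × 1.2, A = 13.2 cm², y = 9.6 cm, Ī = 1.584 cm⁴.
Web: 2.4 × 9, A = 21.6 cm², y = 4.5 cm, Ī = 145.8 cm⁴.
Centroid: ȳ = ΣA·y / ΣA = 6.4345 cm.
Transfer each piece to the centroidal x-axis using Ī + A·d² with d = y − 6.4345:
  flange: d = 3.1655 cm → contributes +133.85 cm⁴
  web: d = -1.9345 cm → contributes +226.63 cm⁴
Total I = 360.49 cm⁴.
Extreme fibre distance c = 6.4345 cm; S = I/c = 56.024 cm³.

S_x ≈ 56.0 cm³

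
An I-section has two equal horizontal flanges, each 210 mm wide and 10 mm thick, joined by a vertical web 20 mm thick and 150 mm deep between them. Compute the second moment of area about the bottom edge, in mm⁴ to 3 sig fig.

Decompose the section into non-overlapping parts with the origin at the bottom-left of its bounding rectangle.
Bottom flange: 210 × 10, A = 2 100 mm², y = 5 mm, Ī = 17 500 mm⁴.
Web: 20 × 150, A = 3 000 mm², y = 85 mm, Ī = 5 625 000 mm⁴.
Top flange: 210 × 10, A = 2 100 mm², y = 165 mm, Ī = 17 500 mm⁴.
Transfer each piece to the base of the section using Ī + A·d² with d = y − 0:
  bottom flange: d = 5 mm → contributes +70 000 mm⁴
  web: d = 85 mm → contributes +27 300 000 mm⁴
  top flange: d = 165 mm → contributes +57 190 000 mm⁴
Total I = 84 560 000 mm⁴.

I_base ≈ 8.46 × 10⁷ mm⁴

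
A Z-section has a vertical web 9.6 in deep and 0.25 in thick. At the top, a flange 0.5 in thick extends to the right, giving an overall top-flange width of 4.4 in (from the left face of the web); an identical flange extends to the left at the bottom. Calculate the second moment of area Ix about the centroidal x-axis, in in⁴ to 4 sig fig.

Ix ≈ 104.4 in⁴

Split into non-overlapping primitives; take the origin at the lower-left of the bounding box.
Web: 0.25 × 9.6, A = 2.4 in², y = 4.8 in, Ī = 18.432 in⁴.
Top flange (beyond web): 4.15 × 0.5, A = 2.075 in², y = 9.35 in, Ī = 0.0432292 in⁴.
Bottom flange (beyond web): 4.15 × 0.5, A = 2.075 in², y = 0.25 in, Ī = 0.0432292 in⁴.
Centroid: ȳ = ΣA·y / ΣA = 4.8 in.
Transfer each piece to the centroidal x-axis using Ī + A·d² with d = y − 4.8:
  web: d = 0 in → contributes +18.432 in⁴
  top flange (beyond web): d = 4.55 in → contributes +43.0009 in⁴
  bottom flange (beyond web): d = -4.55 in → contributes +43.0009 in⁴
Total I = 104.434 in⁴.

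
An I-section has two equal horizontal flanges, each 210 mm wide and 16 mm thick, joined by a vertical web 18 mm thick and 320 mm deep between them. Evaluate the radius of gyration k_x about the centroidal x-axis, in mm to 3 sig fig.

Split into non-overlapping primitives; take the origin at the lower-left of the bounding box.
Bottom flange: 210 × 16, A = 3 360 mm², y = 8 mm, Ī = 71 680 mm⁴.
Web: 18 × 320, A = 5 760 mm², y = 176 mm, Ī = 49 152 000 mm⁴.
Top flange: 210 × 16, A = 3 360 mm², y = 344 mm, Ī = 71 680 mm⁴.
By symmetry the centroid is at mid-height, ȳ = 176 mm.
Transfer each piece to the centroidal x-axis using Ī + A·d² with d = y − 176:
  bottom flange: d = -168 mm → contributes +94 904 320 mm⁴
  web: d = 0 mm → contributes +49 152 000 mm⁴
  top flange: d = 168 mm → contributes +94 904 320 mm⁴
Total I = 238 960 640 mm⁴.
Radius of gyration: k = √(I/A) = √(238 960 640 / 12 480) = 138.37 mm.

k_x ≈ 138 mm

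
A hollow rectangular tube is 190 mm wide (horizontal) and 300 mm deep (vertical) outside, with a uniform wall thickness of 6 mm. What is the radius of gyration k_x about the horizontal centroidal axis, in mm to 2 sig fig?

Treat the section as a set of non-overlapping primitives; coordinates are from the bounding-box lower-left.
Outer rectangle: 190 × 300, A = 57 000 mm², y = 150 mm, Ī = 427 500 000 mm⁴.
Inner void (subtracted): 178 × 288, A = 51 264 mm², y = 150 mm, Ī = 354 336 768 mm⁴.
By symmetry the centroid is at mid-height, ȳ = 150 mm.
All pieces are centred on the horizontal centroidal axis, so I = ΣĪ (holes subtracted) = 73 163 232 mm⁴.
Radius of gyration: k = √(I/A) = √(73 163 232 / 5 736) = 112.9 mm.

k_x ≈ 110 mm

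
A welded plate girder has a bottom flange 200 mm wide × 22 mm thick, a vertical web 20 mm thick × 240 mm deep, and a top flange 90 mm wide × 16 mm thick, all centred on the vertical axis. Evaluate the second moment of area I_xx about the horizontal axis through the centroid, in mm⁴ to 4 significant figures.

Split into non-overlapping primitives; take the origin at the lower-left of the bounding box.
Bottom plate: 200 × 22, A = 4 400 mm², y = 11 mm, Ī = 177 467 mm⁴.
Web plate: 20 × 240, A = 4 800 mm², y = 142 mm, Ī = 23 040 000 mm⁴.
Top plate: 90 × 16, A = 1 440 mm², y = 270 mm, Ī = 30 720 mm⁴.
Centroid: ȳ = ΣA·y / ΣA = 105.15 mm.
Transfer each piece to the horizontal axis through the centroid using Ī + A·d² with d = y − 105.15:
  bottom plate: d = -94.1504 mm → contributes +39 180 357 mm⁴
  web plate: d = 36.8496 mm → contributes +29 557 895 mm⁴
  top plate: d = 164.85 mm → contributes +39 163 294 mm⁴
Total I = 107 901 546 mm⁴.

I_xx ≈ 1.079 × 10⁸ mm⁴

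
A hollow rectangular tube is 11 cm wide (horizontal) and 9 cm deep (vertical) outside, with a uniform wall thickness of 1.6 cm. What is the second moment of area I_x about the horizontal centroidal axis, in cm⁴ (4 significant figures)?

I_x ≈ 541.4 cm⁴

Break the section into simple shapes (no overlaps), measuring from the bottom-left corner of the bounding box.
Outer rectangle: 11 × 9, A = 99 cm², y = 4.5 cm, Ī = 668.25 cm⁴.
Inner void (subtracted): 7.8 × 5.8, A = 45.24 cm², y = 4.5 cm, Ī = 126.823 cm⁴.
By symmetry the centroid is at mid-height, ȳ = 4.5 cm.
All pieces are centred on the horizontal centroidal axis, so I = ΣĪ (holes subtracted) = 541.427 cm⁴.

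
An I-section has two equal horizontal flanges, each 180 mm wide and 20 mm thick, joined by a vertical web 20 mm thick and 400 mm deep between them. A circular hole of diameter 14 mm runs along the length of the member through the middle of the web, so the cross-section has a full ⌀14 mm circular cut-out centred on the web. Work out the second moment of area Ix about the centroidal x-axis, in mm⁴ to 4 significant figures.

Break the section into simple shapes (no overlaps), measuring from the bottom-left corner of the bounding box.
Bottom flange: 180 × 20, A = 3 600 mm², y = 10 mm, Ī = 120 000 mm⁴.
Web: 20 × 400, A = 8 000 mm², y = 220 mm, Ī = 106 666 667 mm⁴.
Top flange: 180 × 20, A = 3 600 mm², y = 430 mm, Ī = 120 000 mm⁴.
Hole (subtracted): ⌀14, A = 153.938 mm², y = 220 mm, Ī = 1885.74 mm⁴.
By symmetry the centroid is at mid-height, ȳ = 220 mm.
Transfer each piece to the centroidal x-axis using Ī + A·d² with d = y − 220:
  bottom flange: d = -210 mm → contributes +158 880 000 mm⁴
  web: d = 0 mm → contributes +106 666 667 mm⁴
  top flange: d = 210 mm → contributes +158 880 000 mm⁴
  hole: d = 0 mm → contributes −1885.74 mm⁴
Total I = 424 424 781 mm⁴.

Ix ≈ 4.244 × 10⁸ mm⁴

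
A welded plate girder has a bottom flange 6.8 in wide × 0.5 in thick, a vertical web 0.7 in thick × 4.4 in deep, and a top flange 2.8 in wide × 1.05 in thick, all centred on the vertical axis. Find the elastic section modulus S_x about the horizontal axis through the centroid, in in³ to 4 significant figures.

Break the section into simple shapes (no overlaps), measuring from the bottom-left corner of the bounding box.
Bottom plate: 6.8 × 0.5, A = 3.4 in², y = 0.25 in, Ī = 0.0708333 in⁴.
Web plate: 0.7 × 4.4, A = 3.08 in², y = 2.7 in, Ī = 4.96907 in⁴.
Top plate: 2.8 × 1.05, A = 2.94 in², y = 5.425 in, Ī = 0.270113 in⁴.
Centroid: ȳ = ΣA·y / ΣA = 2.66619 in.
Transfer each piece to the horizontal axis through the centroid using Ī + A·d² with d = y − 2.66619:
  bottom plate: d = -2.41619 in → contributes +19.9199 in⁴
  web plate: d = 0.033811 in → contributes +4.97259 in⁴
  top plate: d = 2.75881 in → contributes +22.6466 in⁴
Total I = 47.5391 in⁴.
Extreme fibre distance c = 3.28381 in; S = I/c = 14.4768 in³.

S_x ≈ 14.48 in³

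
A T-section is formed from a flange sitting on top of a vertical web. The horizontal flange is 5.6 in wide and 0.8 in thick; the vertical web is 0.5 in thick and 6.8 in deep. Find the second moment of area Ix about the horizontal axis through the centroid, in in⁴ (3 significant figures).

Decompose the section into non-overlapping parts with the origin at the bottom-left of its bounding rectangle.
Flange: 5.6 × 0.8, A = 4.48 in², y = 7.2 in, Ī = 0.23893 in⁴.
Web: 0.5 × 6.8, A = 3.4 in², y = 3.4 in, Ī = 13.101 in⁴.
Centroid: ȳ = ΣA·y / ΣA = 5.5604 in.
Transfer each piece to the horizontal axis through the centroid using Ī + A·d² with d = y − 5.5604:
  flange: d = 1.6396 in → contributes +12.282 in⁴
  web: d = -2.1604 in → contributes +28.97 in⁴
Total I = 41.253 in⁴.

Ix ≈ 41.3 in⁴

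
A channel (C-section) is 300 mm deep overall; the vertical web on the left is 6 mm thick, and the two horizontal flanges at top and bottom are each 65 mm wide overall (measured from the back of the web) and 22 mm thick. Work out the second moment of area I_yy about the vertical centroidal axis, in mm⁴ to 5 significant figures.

I_yy ≈ 1.8812 × 10⁶ mm⁴

Decompose the section into non-overlapping parts with the origin at the bottom-left of its bounding rectangle.
Web: 6 × 300, A = 1 800 mm², x = 3 mm, Ī = 5 400 mm⁴.
Top flange (beyond web): 59 × 22, A = 1 298 mm², x = 35.5 mm, Ī = 376528.2 mm⁴.
Bottom flange (beyond web): 59 × 22, A = 1 298 mm², x = 35.5 mm, Ī = 376528.2 mm⁴.
Centroid: x̄ = ΣA·x / ΣA = 22.19245 mm.
Transfer each piece to the vertical centroidal axis using Ī + A·d² with d = x − 22.19245:
  web: d = -19.19245 mm → contributes +668430.1 mm⁴
  top flange (beyond web): d = 13.30755 mm → contributes +606392.2 mm⁴
  bottom flange (beyond web): d = 13.30755 mm → contributes +606392.2 mm⁴
Total I = 1 881 215 mm⁴.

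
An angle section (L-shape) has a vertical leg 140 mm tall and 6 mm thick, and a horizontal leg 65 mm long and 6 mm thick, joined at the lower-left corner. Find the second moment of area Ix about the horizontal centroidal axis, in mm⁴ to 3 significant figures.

Ix ≈ 2.49 × 10⁶ mm⁴

Split into non-overlapping primitives; take the origin at the lower-left of the bounding box.
Vertical leg: 6 × 140, A = 840 mm², y = 70 mm, Ī = 1 372 000 mm⁴.
Horizontal leg (remainder): 59 × 6, A = 354 mm², y = 3 mm, Ī = 1 062 mm⁴.
Centroid: ȳ = ΣA·y / ΣA = 50.136 mm.
Transfer each piece to the horizontal centroidal axis using Ī + A·d² with d = y − 50.136:
  vertical leg: d = 19.864 mm → contributes +1 703 457 mm⁴
  horizontal leg (remainder): d = -47.136 mm → contributes +787 569 mm⁴
Total I = 2 491 026 mm⁴.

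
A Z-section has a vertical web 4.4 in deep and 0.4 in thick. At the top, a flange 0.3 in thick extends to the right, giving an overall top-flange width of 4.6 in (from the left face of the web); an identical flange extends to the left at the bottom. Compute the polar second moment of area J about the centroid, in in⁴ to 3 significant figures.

J ≈ 30.5 in⁴

Decompose the section into non-overlapping parts with the origin at the bottom-left of its bounding rectangle.
Web: 0.4 × 4.4, A = 1.76 in², y = 2.2 in, Ī = 2.8395 in⁴.
Top flange (beyond web): 4.2 × 0.3, A = 1.26 in², y = 4.25 in, Ī = 0.00945 in⁴.
Bottom flange (beyond web): 4.2 × 0.3, A = 1.26 in², y = 0.15 in, Ī = 0.00945 in⁴.
Centroid: ȳ = ΣA·y / ΣA = 2.2 in.
Transfer each piece to the centroidal x-axis using Ī + A·d² with d = y − 2.2:
  web: d = 0 in → contributes +2.8395 in⁴
  top flange (beyond web): d = 2.05 in → contributes +5.3046 in⁴
  bottom flange (beyond web): d = -2.05 in → contributes +5.3046 in⁴
Total I = 13.449 in⁴.
For the y-axis: x̄ = 4.4 in.
Repeating about the centroidal y-axis gives I_y = 17.059 in⁴.
Polar second moment: J = I_x + I_y = 30.507 in⁴.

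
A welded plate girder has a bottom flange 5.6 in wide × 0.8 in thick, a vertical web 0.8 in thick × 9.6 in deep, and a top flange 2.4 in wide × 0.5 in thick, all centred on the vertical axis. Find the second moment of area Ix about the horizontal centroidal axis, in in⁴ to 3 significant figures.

Ix ≈ 189 in⁴

Treat the section as a set of non-overlapping primitives; coordinates are from the bounding-box lower-left.
Bottom plate: 5.6 × 0.8, A = 4.48 in², y = 0.4 in, Ī = 0.23893 in⁴.
Web plate: 0.8 × 9.6, A = 7.68 in², y = 5.6 in, Ī = 58.982 in⁴.
Top plate: 2.4 × 0.5, A = 1.2 in², y = 10.65 in, Ī = 0.025 in⁴.
Centroid: ȳ = ΣA·y / ΣA = 4.3099 in.
Transfer each piece to the horizontal centroidal axis using Ī + A·d² with d = y − 4.3099:
  bottom plate: d = -3.9099 in → contributes +68.725 in⁴
  web plate: d = 1.2901 in → contributes +71.765 in⁴
  top plate: d = 6.3401 in → contributes +48.262 in⁴
Total I = 188.75 in⁴.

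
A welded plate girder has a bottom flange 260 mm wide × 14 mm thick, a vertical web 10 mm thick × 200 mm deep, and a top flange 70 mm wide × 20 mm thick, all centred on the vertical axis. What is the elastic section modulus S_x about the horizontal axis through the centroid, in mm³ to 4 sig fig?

Split into non-overlapping primitives; take the origin at the lower-left of the bounding box.
Bottom plate: 260 × 14, A = 3 640 mm², y = 7 mm, Ī = 59453.3 mm⁴.
Web plate: 10 × 200, A = 2 000 mm², y = 114 mm, Ī = 6 666 667 mm⁴.
Top plate: 70 × 20, A = 1 400 mm², y = 224 mm, Ī = 46666.7 mm⁴.
Centroid: ȳ = ΣA·y / ΣA = 80.5511 mm.
Transfer each piece to the horizontal axis through the centroid using Ī + A·d² with d = y − 80.5511:
  bottom plate: d = -73.5511 mm → contributes +19 751 015 mm⁴
  web plate: d = 33.4489 mm → contributes +8 904 320 mm⁴
  top plate: d = 143.449 mm → contributes +28 855 274 mm⁴
Total I = 57 510 608 mm⁴.
Extreme fibre distance c = 153.449 mm; S = I/c = 374 787 mm³.

S_x ≈ 3.748 × 10⁵ mm³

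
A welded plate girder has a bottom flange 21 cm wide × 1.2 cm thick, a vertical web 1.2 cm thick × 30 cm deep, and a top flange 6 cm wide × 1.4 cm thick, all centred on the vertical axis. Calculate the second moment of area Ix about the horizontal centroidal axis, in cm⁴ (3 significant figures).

Decompose the section into non-overlapping parts with the origin at the bottom-left of its bounding rectangle.
Bottom plate: 21 × 1.2, A = 25.2 cm², y = 0.6 cm, Ī = 3.024 cm⁴.
Web plate: 1.2 × 30, A = 36 cm², y = 16.2 cm, Ī = 2 700 cm⁴.
Top plate: 6 × 1.4, A = 8.4 cm², y = 31.9 cm, Ī = 1.372 cm⁴.
Centroid: ȳ = ΣA·y / ΣA = 12.447 cm.
Transfer each piece to the horizontal centroidal axis using Ī + A·d² with d = y − 12.447:
  bottom plate: d = -11.847 cm → contributes +3539.6 cm⁴
  web plate: d = 3.7534 cm → contributes +3207.2 cm⁴
  top plate: d = 19.453 cm → contributes +3180.2 cm⁴
Total I = 9 927 cm⁴.

Ix ≈ 9930 cm⁴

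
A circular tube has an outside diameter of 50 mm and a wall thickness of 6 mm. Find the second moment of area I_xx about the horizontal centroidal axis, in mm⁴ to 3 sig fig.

Split into non-overlapping primitives; take the origin at the lower-left of the bounding box.
Outer circle: ⌀50, A = 1963.5 mm², y = 25 mm, Ī = 306 796 mm⁴.
Bore (subtracted): ⌀38, A = 1134.1 mm², y = 25 mm, Ī = 102 354 mm⁴.
By symmetry the centroid is at mid-height, ȳ = 25 mm.
All pieces are centred on the horizontal centroidal axis, so I = ΣĪ (holes subtracted) = 204 442 mm⁴.

I_xx ≈ 2.04 × 10⁵ mm⁴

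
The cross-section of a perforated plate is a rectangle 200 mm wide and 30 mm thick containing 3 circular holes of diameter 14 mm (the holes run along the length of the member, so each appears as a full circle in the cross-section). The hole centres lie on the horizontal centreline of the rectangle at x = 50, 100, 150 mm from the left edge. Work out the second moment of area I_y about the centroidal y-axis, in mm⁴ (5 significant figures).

I_y ≈ 1.9225 × 10⁷ mm⁴

Decompose the section into non-overlapping parts with the origin at the bottom-left of its bounding rectangle.
Plate: 200 × 30, A = 6 000 mm², x = 100 mm, Ī = 20 000 000 mm⁴.
Hole 1 (subtracted): ⌀14, A = 153.938 mm², x = 50 mm, Ī = 1885.741 mm⁴.
Hole 2 (subtracted): ⌀14, A = 153.938 mm², x = 100 mm, Ī = 1885.741 mm⁴.
Hole 3 (subtracted): ⌀14, A = 153.938 mm², x = 150 mm, Ī = 1885.741 mm⁴.
By symmetry the centroid is at mid-width, x̄ = 100 mm.
Transfer each piece to the centroidal y-axis using Ī + A·d² with d = x − 100:
  plate: d = 0 mm → contributes +20 000 000 mm⁴
  hole 1: d = -50 mm → contributes −386730.8 mm⁴
  hole 2: d = 0 mm → contributes −1885.741 mm⁴
  hole 3: d = 50 mm → contributes −386730.8 mm⁴
Total I = 19 224 653 mm⁴.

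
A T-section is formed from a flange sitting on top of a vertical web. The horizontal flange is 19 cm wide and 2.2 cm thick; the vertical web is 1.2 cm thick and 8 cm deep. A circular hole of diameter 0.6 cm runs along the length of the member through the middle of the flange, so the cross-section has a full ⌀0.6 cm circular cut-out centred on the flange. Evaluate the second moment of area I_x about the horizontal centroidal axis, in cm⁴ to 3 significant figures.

I_x ≈ 271 cm⁴

Split into non-overlapping primitives; take the origin at the lower-left of the bounding box.
Flange: 19 × 2.2, A = 41.8 cm², y = 9.1 cm, Ī = 16.859 cm⁴.
Web: 1.2 × 8, A = 9.6 cm², y = 4 cm, Ī = 51.2 cm⁴.
Hole (subtracted): ⌀0.6, A = 0.28274 cm², y = 9.1 cm, Ī = 0.0063617 cm⁴.
Centroid: ȳ = ΣA·y / ΣA = 8.1422 cm.
Transfer each piece to the horizontal centroidal axis using Ī + A·d² with d = y − 8.1422:
  flange: d = 0.9578 cm → contributes +55.206 cm⁴
  web: d = -4.1422 cm → contributes +215.92 cm⁴
  hole: d = 0.9578 cm → contributes −0.26574 cm⁴
Total I = 270.86 cm⁴.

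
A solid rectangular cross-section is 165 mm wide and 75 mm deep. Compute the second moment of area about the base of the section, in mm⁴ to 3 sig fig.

I_base ≈ 2.32 × 10⁷ mm⁴

The section: 165 × 75, A = 12 375 mm², y = 37.5 mm, Ī = 5 800 781 mm⁴.
Transfer it to the base of the section using Ī + A·d² with d = y − 0:
  the section: d = 37.5 mm → contributes +23 203 125 mm⁴
Total I = 23 203 125 mm⁴.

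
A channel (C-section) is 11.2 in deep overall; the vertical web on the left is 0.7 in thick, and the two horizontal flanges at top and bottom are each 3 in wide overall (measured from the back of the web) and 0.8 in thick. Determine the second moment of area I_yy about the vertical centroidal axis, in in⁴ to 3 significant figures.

Break the section into simple shapes (no overlaps), measuring from the bottom-left corner of the bounding box.
Web: 0.7 × 11.2, A = 7.84 in², x = 0.35 in, Ī = 0.32013 in⁴.
Top flange (beyond web): 2.3 × 0.8, A = 1.84 in², x = 1.85 in, Ī = 0.81113 in⁴.
Bottom flange (beyond web): 2.3 × 0.8, A = 1.84 in², x = 1.85 in, Ī = 0.81113 in⁴.
Centroid: x̄ = ΣA·x / ΣA = 0.82917 in.
Transfer each piece to the vertical centroidal axis using Ī + A·d² with d = x − 0.82917:
  web: d = -0.47917 in → contributes +2.1202 in⁴
  top flange (beyond web): d = 1.0208 in → contributes +2.7286 in⁴
  bottom flange (beyond web): d = 1.0208 in → contributes +2.7286 in⁴
Total I = 7.5774 in⁴.

I_yy ≈ 7.58 in⁴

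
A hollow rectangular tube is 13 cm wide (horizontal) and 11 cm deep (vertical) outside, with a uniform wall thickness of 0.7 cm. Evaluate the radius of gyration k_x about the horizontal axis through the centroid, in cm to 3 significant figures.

Break the section into simple shapes (no overlaps), measuring from the bottom-left corner of the bounding box.
Outer rectangle: 13 × 11, A = 143 cm², y = 5.5 cm, Ī = 1441.9 cm⁴.
Inner void (subtracted): 11.6 × 9.6, A = 111.36 cm², y = 5.5 cm, Ī = 855.24 cm⁴.
By symmetry the centroid is at mid-height, ȳ = 5.5 cm.
All pieces are centred on the horizontal axis through the centroid, so I = ΣĪ (holes subtracted) = 586.67 cm⁴.
Radius of gyration: k = √(I/A) = √(586.67 / 31.64) = 4.3061 cm.

k_x ≈ 4.31 cm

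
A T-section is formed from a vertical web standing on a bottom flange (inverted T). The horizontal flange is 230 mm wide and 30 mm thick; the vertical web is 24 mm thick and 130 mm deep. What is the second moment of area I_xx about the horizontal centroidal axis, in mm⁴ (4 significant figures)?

Treat the section as a set of non-overlapping primitives; coordinates are from the bounding-box lower-left.
Flange: 230 × 30, A = 6 900 mm², y = 15 mm, Ī = 517 500 mm⁴.
Web: 24 × 130, A = 3 120 mm², y = 95 mm, Ī = 4 394 000 mm⁴.
Centroid: ȳ = ΣA·y / ΣA = 39.9102 mm.
Transfer each piece to the horizontal centroidal axis using Ī + A·d² with d = y − 39.9102:
  flange: d = -24.9102 mm → contributes +4 799 068 mm⁴
  web: d = 55.0898 mm → contributes +13 862 852 mm⁴
Total I = 18 661 919 mm⁴.

I_xx ≈ 1.866 × 10⁷ mm⁴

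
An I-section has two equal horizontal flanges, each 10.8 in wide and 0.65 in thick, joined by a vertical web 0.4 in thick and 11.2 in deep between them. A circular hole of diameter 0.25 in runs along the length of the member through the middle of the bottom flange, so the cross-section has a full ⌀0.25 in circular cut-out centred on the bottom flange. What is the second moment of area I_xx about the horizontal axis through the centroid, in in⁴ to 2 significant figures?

I_xx ≈ 540 in⁴

Split into non-overlapping primitives; take the origin at the lower-left of the bounding box.
Bottom flange: 10.8 × 0.65, A = 7.02 in², y = 0.325 in, Ī = 0.2472 in⁴.
Web: 0.4 × 11.2, A = 4.48 in², y = 6.25 in, Ī = 46.83 in⁴.
Top flange: 10.8 × 0.65, A = 7.02 in², y = 12.18 in, Ī = 0.2472 in⁴.
Hole (subtracted): ⌀0.25, A = 0.04909 in², y = 0.325 in, Ī = 0.0001917 in⁴.
Centroid: ȳ = ΣA·y / ΣA = 6.266 in.
Transfer each piece to the horizontal axis through the centroid using Ī + A·d² with d = y − 6.266:
  bottom flange: d = -5.941 in → contributes +248 in⁴
  web: d = -0.01575 in → contributes +46.83 in⁴
  top flange: d = 5.909 in → contributes +245.4 in⁴
  hole: d = -5.941 in → contributes −1.733 in⁴
Total I = 538.5 in⁴.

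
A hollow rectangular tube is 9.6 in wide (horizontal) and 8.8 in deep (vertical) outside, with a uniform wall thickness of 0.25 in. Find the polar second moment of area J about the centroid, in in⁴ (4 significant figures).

Split into non-overlapping primitives; take the origin at the lower-left of the bounding box.
Outer rectangle: 9.6 × 8.8, A = 84.48 in², y = 4.4 in, Ī = 545.178 in⁴.
Inner void (subtracted): 9.1 × 8.3, A = 75.53 in², y = 4.4 in, Ī = 433.605 in⁴.
By symmetry the centroid is at mid-height, ȳ = 4.4 in.
All pieces are centred on the centroidal x-axis, so I = ΣĪ (holes subtracted) = 111.572 in⁴.
Repeating about the centroidal y-axis gives I_y = 127.586 in⁴.
Polar second moment: J = I_x + I_y = 239.159 in⁴.

J ≈ 239.2 in⁴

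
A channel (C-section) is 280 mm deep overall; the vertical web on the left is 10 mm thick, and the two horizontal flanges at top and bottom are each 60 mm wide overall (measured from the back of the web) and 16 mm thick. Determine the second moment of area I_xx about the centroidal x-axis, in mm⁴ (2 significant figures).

Split into non-overlapping primitives; take the origin at the lower-left of the bounding box.
Web: 10 × 280, A = 2 800 mm², y = 140 mm, Ī = 18 293 333 mm⁴.
Top flange (beyond web): 50 × 16, A = 800 mm², y = 272 mm, Ī = 17 067 mm⁴.
Bottom flange (beyond web): 50 × 16, A = 800 mm², y = 8 mm, Ī = 17 067 mm⁴.
By symmetry the centroid is at mid-height, ȳ = 140 mm.
Transfer each piece to the centroidal x-axis using Ī + A·d² with d = y − 140:
  web: d = 0 mm → contributes +18 293 333 mm⁴
  top flange (beyond web): d = 132 mm → contributes +13 956 267 mm⁴
  bottom flange (beyond web): d = -132 mm → contributes +13 956 267 mm⁴
Total I = 46 205 867 mm⁴.

I_xx ≈ 4.6 × 10⁷ mm⁴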